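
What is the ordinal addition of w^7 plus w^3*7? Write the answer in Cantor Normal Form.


Ordinal addition w^7 + w^3*7:
Leading exponent of alpha (7) > leading exponent of beta (3).
Since alpha's term has higher exponent than beta's leading term,
the sum is simply alpha followed by beta.
Result = w^7 + w^3*7

w^7 + w^3*7


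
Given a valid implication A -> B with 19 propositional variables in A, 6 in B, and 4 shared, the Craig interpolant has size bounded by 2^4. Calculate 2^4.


Shared atoms = 4
Craig interpolant size bound = 2^4
= 16

16


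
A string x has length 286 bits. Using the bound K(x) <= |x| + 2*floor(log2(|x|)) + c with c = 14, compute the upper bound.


floor(log2(286)) = 8
2 * 8 = 16
K(x) <= 286 + 16 + 14 = 316

316


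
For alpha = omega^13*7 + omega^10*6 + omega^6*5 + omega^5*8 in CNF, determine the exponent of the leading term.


CNF: omega^13*7 + omega^10*6 + omega^6*5 + omega^5*8
The leading term is omega^13*7, which has exponent 13.

13


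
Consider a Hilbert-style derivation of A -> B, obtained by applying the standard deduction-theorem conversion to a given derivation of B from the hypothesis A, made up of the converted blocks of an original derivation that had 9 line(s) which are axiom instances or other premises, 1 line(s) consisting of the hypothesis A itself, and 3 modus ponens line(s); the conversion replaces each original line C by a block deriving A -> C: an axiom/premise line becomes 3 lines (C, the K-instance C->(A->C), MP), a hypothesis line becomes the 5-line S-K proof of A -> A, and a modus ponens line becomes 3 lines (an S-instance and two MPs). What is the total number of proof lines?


Deduction-theorem conversion, block by block:
- 9 axiom/premise lines -> 3 lines each = 27
- 1 hypothesis lines -> 5 lines each (identity proof A->A) = 5
- 3 MP lines -> 3 lines each (S-instance, MP, MP) = 9
Total = 27 + 5 + 9 = 41 lines.

41


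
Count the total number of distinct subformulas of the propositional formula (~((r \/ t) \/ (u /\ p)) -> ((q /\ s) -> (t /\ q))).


Formula: (~((r \/ t) \/ (u /\ p)) -> ((q /\ s) -> (t /\ q)))
Subformulas found:
  1. q
  2. u
  3. s
  4. r
  5. t
  6. p
  7. (u /\ p)
  8. (r \/ t)
  9. (q /\ s)
  10. (t /\ q)
  11. ((q /\ s) -> (t /\ q))
  12. ((r \/ t) \/ (u /\ p))
  13. ~((r \/ t) \/ (u /\ p))
  14. (~((r \/ t) \/ (u /\ p)) -> ((q /\ s) -> (t /\ q)))
Total distinct subformulas = 14

14


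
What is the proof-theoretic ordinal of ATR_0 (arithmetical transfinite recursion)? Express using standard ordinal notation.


The proof-theoretic ordinal of ATR_0 (arithmetical transfinite recursion) is a standard result in ordinal analysis.
This ordinal is the supremum of order types of primitive recursive well-orderings
that the theory can prove to be well-ordered.
For ATR_0 (arithmetical transfinite recursion), the proof-theoretic ordinal is Gamma_0.

Gamma_0


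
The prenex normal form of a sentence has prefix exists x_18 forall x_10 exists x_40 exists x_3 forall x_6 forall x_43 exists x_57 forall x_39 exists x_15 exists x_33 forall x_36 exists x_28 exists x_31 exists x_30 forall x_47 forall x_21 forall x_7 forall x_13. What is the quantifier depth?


Quantifier prefix has 18 quantifier symbols.
Quantifier depth = 18

18


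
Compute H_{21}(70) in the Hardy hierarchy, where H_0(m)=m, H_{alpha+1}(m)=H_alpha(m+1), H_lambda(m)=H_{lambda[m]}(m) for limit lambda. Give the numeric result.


H_21(70):
For finite ordinals k, H_k(n) = n + k (each successor step adds 1).
H_21(70) = 70 + 21 = 91

91


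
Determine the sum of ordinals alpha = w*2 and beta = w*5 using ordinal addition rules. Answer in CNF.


Ordinal addition w*2 + w*5:
Both terms have the same exponent 1.
w^e*c + w^e*d = w^e*(c+d).
Result = w^1*(2+5) = w*7

w*7


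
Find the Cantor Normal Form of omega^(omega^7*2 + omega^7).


omega^(omega^7*2 + omega^7):
Both terms of the exponent have the same exponent 7, so they merge: omega^7*2 + omega^7 = omega^7*(2+1) = omega^7*3.
omega raised to a CNF ordinal is a single CNF term: Result = omega^(omega^7*3)

omega^(omega^7*3)


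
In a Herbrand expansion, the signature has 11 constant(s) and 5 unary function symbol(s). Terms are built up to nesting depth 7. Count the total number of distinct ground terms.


Herbrand terms by depth:
Depth 0: 11 constants
Depth 1: 55 new terms (running total: 66)
Depth 2: 275 new terms (running total: 341)
Depth 3: 1375 new terms (running total: 1716)
Depth 4: 6875 new terms (running total: 8591)
Depth 5: 34375 new terms (running total: 42966)
Depth 6: 171875 new terms (running total: 214841)
Depth 7: 859375 new terms (running total: 1074216)
Total distinct ground terms = 1074216

1074216


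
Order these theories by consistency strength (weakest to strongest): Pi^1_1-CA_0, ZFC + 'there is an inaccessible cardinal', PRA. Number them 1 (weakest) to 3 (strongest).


Ordering by consistency strength:
1. PRA
2. Pi^1_1-CA_0
3. ZFC + 'there is an inaccessible cardinal'


Pi^1_1-CA_0=2, ZFC + 'there is an inaccessible cardinal'=3, PRA=1


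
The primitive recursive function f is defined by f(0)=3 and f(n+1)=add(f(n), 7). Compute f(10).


f(0) = 3
f(1) = add(f(0), 7) = add(3, 7) = 10
f(2) = add(f(1), 7) = add(10, 7) = 17
f(3) = add(f(2), 7) = add(17, 7) = 24
f(4) = add(f(3), 7) = add(24, 7) = 31
f(5) = add(f(4), 7) = add(31, 7) = 38
f(6) = add(f(5), 7) = add(38, 7) = 45
f(7) = add(f(6), 7) = add(45, 7) = 52
f(8) = add(f(7), 7) = add(52, 7) = 59
f(9) = add(f(8), 7) = add(59, 7) = 66
f(10) = add(f(9), 7) = add(66, 7) = 73


73


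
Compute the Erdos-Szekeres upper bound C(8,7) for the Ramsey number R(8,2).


R(8,2) <= C(8+2-2, 8-1) = C(8, 7)
C(8, 7) = 8! / (7! * 1!)
= 8

8


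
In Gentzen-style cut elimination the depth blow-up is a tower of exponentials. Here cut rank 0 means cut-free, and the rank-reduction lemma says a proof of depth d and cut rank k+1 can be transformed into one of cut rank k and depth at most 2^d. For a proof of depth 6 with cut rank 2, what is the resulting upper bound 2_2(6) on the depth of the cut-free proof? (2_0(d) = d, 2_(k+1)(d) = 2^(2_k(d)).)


Each rank reduction sends depth d to at most 2^d; cut rank r needs r reductions.
2_0(6) = 6
2_1(6) = 2^6 = 64
2_2(6) = 2^64 = 18446744073709551616
Cut-free depth bound = 18446744073709551616

18446744073709551616


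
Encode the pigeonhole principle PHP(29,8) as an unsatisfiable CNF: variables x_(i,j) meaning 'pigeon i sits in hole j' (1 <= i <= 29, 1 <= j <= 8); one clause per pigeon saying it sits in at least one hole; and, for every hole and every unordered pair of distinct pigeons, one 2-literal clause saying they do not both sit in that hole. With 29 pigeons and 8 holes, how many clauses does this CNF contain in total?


PHP(29,8): 29 pigeons, 8 holes, 29*8 = 232 variables.
- pigeon clauses: one per pigeon -> 29 clauses
- hole clauses: 8 holes * C(29,2) = 8 * 406 -> 3248 clauses
Total clauses = 29 + 3248 = 3277

3277


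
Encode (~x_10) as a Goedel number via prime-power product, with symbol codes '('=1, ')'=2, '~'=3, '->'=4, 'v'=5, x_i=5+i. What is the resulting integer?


Formula: (~x_10)
Symbol codes: [1, 3, 15, 2]
Primes: [2, 3, 5, 7]
p_1^1 = 2^1 = 2
p_2^3 = 3^3 = 27
p_3^15 = 5^15 = 30517578125
p_4^2 = 7^2 = 49
Product = 80749511718750

80749511718750


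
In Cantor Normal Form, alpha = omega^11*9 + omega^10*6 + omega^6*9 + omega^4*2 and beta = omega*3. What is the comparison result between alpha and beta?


Compare term by term from highest exponent:
alpha = omega^11*9 + omega^10*6 + omega^6*9 + omega^4*2
beta = omega*3
Term 1: alpha has omega^11*9, beta has omega^1*3
Term 2: alpha has omega^10*6, beta has omega^0*0
Term 3: alpha has omega^6*9, beta has omega^0*0
Term 4: alpha has omega^4*2, beta has omega^0*0
Result: alpha > beta

alpha > beta


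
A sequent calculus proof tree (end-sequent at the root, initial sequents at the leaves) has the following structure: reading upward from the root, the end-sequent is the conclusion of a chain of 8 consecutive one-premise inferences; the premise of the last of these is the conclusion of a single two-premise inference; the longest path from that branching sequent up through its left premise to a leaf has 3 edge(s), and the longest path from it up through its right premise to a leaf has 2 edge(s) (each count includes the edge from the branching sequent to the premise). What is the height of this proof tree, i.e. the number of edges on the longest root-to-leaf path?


Longest path through the left premise: 3 edges (measured from the branching sequent)
Longest path through the right premise: 2 edges
Height of the subtree rooted at the branching sequent: max(3, 2) = 3
The branching sequent sits 8 edges above the root (the chain of one-premise inferences), so height = 3 + 8 = 11

11


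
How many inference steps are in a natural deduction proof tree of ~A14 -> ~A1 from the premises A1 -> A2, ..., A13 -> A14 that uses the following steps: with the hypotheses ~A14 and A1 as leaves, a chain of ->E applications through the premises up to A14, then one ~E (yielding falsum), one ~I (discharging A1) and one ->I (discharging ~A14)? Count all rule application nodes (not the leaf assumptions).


From hypothesis A1, 13 ->E steps along the 13 premises yield A14.
~E with hypothesis ~A14 gives falsum (1 node); ~I discharging A1 gives ~A1 (1 node); ->I discharging ~A14 gives the goal (1 node).
Total = 13 + 3 = 16 inference nodes.

16


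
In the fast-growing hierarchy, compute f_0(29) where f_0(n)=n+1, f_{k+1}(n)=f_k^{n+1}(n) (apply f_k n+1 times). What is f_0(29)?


f_0(29) = 29 + 1 = 30

30


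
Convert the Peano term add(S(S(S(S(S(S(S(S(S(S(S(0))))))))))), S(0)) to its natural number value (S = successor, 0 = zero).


add(S^11(0), S^1(0)):
S^11(0) = 11
S^1(0) = 1
11 + 1 = 12

12


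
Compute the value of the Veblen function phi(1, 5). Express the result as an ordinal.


phi(1, 5):
phi(1, beta) = epsilon_beta (the beta-th epsilon number).
phi(1, 5) = epsilon_5

epsilon_5


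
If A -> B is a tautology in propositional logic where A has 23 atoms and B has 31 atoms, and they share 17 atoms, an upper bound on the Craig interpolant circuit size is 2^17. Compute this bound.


Shared atoms = 17
Craig interpolant size bound = 2^17
= 131072

131072


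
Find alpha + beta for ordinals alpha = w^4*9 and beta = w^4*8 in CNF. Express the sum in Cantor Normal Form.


Ordinal addition w^4*9 + w^4*8:
Both terms have the same exponent 4.
w^e*c + w^e*d = w^e*(c+d).
Result = w^4*(9+8) = w^4*17

w^4*17


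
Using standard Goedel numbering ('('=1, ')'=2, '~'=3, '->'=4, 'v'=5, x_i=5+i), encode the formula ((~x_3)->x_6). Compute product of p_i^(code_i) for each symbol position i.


Formula: ((~x_3)->x_6)
Symbol codes: [1, 1, 3, 8, 2, 4, 11, 2]
Primes: [2, 3, 5, 7, 11, 13, 17, 19]
p_1^1 = 2^1 = 2
p_2^1 = 3^1 = 3
p_3^3 = 5^3 = 125
p_4^8 = 7^8 = 5764801
p_5^2 = 11^2 = 121
p_6^4 = 13^4 = 28561
p_7^11 = 17^11 = 34271896307633
p_8^2 = 19^2 = 361
Product = 184862873802104497107575982264750

184862873802104497107575982264750


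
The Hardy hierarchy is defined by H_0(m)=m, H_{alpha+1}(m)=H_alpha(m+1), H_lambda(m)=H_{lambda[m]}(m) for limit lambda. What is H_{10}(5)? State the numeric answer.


H_10(5):
For finite ordinals k, H_k(n) = n + k (each successor step adds 1).
H_10(5) = 5 + 10 = 15

15


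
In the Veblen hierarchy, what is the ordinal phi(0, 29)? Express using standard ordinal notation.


phi(0, 29):
phi(0, beta) = omega^beta by definition.
phi(0, 29) = omega^29

omega^29


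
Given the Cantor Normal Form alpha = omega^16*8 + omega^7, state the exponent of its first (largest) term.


CNF: omega^16*8 + omega^7
The leading term is omega^16*8, which has exponent 16.

16


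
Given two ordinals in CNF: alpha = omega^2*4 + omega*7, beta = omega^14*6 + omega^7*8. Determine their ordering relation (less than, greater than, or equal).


Compare term by term from highest exponent:
alpha = omega^2*4 + omega*7
beta = omega^14*6 + omega^7*8
Term 1: alpha has omega^2*4, beta has omega^14*6
Term 2: alpha has omega^1*7, beta has omega^7*8
Result: alpha < beta

alpha < beta


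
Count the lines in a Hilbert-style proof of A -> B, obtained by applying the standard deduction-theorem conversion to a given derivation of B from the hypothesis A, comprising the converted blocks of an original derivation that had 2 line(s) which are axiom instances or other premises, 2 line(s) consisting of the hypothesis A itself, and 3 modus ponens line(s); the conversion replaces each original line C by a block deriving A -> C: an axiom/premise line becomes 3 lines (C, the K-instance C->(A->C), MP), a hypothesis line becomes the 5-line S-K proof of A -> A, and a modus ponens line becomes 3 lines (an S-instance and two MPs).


Deduction-theorem conversion, block by block:
- 2 axiom/premise lines -> 3 lines each = 6
- 2 hypothesis lines -> 5 lines each (identity proof A->A) = 10
- 3 MP lines -> 3 lines each (S-instance, MP, MP) = 9
Total = 6 + 10 + 9 = 25 lines.

25


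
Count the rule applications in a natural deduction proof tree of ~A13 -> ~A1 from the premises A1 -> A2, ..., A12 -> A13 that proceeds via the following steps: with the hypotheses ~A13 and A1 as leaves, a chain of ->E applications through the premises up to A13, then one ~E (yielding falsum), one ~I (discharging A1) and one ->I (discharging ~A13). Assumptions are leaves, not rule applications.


From hypothesis A1, 12 ->E steps along the 12 premises yield A13.
~E with hypothesis ~A13 gives falsum (1 node); ~I discharging A1 gives ~A1 (1 node); ->I discharging ~A13 gives the goal (1 node).
Total = 12 + 3 = 15 inference nodes.

15


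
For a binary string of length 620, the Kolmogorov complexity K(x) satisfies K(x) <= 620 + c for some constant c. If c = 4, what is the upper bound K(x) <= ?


K(x) <= |x| + c = 620 + 4 = 624

624


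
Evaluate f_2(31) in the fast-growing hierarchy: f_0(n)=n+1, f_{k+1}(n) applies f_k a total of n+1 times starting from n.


f_2(31) = f_1^32(31)
f_1(m) = 2m + 1.
Iterating: f_1^k(n) = 2^k*(n+1) - 1.
f_2(31) = 2^32*(31+1) - 1 = 4294967296*32 - 1 = 137438953471

137438953471


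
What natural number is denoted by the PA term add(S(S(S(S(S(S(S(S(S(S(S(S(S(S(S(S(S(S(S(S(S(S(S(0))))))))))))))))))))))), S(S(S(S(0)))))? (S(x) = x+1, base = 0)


add(S^23(0), S^4(0)):
S^23(0) = 23
S^4(0) = 4
23 + 4 = 27

27


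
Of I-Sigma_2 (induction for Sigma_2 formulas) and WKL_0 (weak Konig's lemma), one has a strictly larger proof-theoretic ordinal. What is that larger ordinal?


Proof-theoretic ordinal of I-Sigma_2 (induction for Sigma_2 formulas): omega^(omega^omega)
Proof-theoretic ordinal of WKL_0 (weak Konig's lemma): omega^omega
Comparing: omega^omega < omega^(omega^omega).
The larger ordinal is omega^(omega^omega) (from I-Sigma_2 (induction for Sigma_2 formulas)).

omega^(omega^omega)


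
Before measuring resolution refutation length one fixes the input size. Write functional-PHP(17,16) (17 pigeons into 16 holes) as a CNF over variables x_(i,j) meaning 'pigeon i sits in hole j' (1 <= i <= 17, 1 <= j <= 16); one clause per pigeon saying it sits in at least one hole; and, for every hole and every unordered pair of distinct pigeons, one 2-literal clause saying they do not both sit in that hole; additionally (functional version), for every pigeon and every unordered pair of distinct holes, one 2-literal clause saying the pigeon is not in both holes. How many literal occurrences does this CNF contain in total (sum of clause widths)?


functional-PHP(17,16): 17 pigeons, 16 holes, 17*16 = 272 variables.
- pigeon clauses: one per pigeon -> 17 clauses of width 16 -> 272 literals
- hole clauses: 16 holes * C(17,2) = 16 * 136 -> 2176 clauses of width 2 -> 4352 literals
- functional clauses: 17 pigeons * C(16,2) = 17 * 120 -> 2040 clauses of width 2 -> 4080 literals
Total literal occurrences = 272 + 4352 + 4080 = 8704

8704


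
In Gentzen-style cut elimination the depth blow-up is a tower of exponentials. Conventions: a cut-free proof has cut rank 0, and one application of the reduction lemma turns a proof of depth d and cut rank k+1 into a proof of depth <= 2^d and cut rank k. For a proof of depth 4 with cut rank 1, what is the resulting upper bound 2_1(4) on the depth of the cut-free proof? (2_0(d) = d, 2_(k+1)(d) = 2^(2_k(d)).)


Each rank reduction sends depth d to at most 2^d; cut rank r needs r reductions.
2_0(4) = 4
2_1(4) = 2^4 = 16
Cut-free depth bound = 16

16


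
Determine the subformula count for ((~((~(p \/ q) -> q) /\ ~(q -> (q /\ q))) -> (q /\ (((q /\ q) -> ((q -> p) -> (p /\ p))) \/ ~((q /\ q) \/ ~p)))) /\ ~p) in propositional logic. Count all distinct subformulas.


Formula: ((~((~(p \/ q) -> q) /\ ~(q -> (q /\ q))) -> (q /\ (((q /\ q) -> ((q -> p) -> (p /\ p))) \/ ~((q /\ q) \/ ~p)))) /\ ~p)
Subformulas found:
  1. q
  2. p
  3. ~p
  4. (q /\ q)
  5. (q -> p)
  6. (p \/ q)
  7. (p /\ p)
  8. ~(p \/ q)
  9. (q -> (q /\ q))
  10. (~(p \/ q) -> q)
  11. ((q /\ q) \/ ~p)
  12. ~(q -> (q /\ q))
  13. ~((q /\ q) \/ ~p)
  14. ((q -> p) -> (p /\ p))
  15. ((q /\ q) -> ((q -> p) -> (p /\ p)))
  16. ((~(p \/ q) -> q) /\ ~(q -> (q /\ q)))
  17. ~((~(p \/ q) -> q) /\ ~(q -> (q /\ q)))
  18. (((q /\ q) -> ((q -> p) -> (p /\ p))) \/ ~((q /\ q) \/ ~p))
  19. (q /\ (((q /\ q) -> ((q -> p) -> (p /\ p))) \/ ~((q /\ q) \/ ~p)))
  20. (~((~(p \/ q) -> q) /\ ~(q -> (q /\ q))) -> (q /\ (((q /\ q) -> ((q -> p) -> (p /\ p))) \/ ~((q /\ q) \/ ~p))))
  21. ((~((~(p \/ q) -> q) /\ ~(q -> (q /\ q))) -> (q /\ (((q /\ q) -> ((q -> p) -> (p /\ p))) \/ ~((q /\ q) \/ ~p)))) /\ ~p)
Total distinct subformulas = 21

21


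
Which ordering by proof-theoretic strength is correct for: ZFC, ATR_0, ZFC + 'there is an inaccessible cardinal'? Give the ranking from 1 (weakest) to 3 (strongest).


Ordering by consistency strength:
1. ATR_0
2. ZFC
3. ZFC + 'there is an inaccessible cardinal'


ZFC=2, ATR_0=1, ZFC + 'there is an inaccessible cardinal'=3


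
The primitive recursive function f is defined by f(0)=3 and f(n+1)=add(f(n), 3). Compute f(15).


f(0) = 3
f(1) = add(f(0), 3) = add(3, 3) = 6
f(2) = add(f(1), 3) = add(6, 3) = 9
f(3) = add(f(2), 3) = add(9, 3) = 12
f(4) = add(f(3), 3) = add(12, 3) = 15
f(5) = add(f(4), 3) = add(15, 3) = 18
f(6) = add(f(5), 3) = add(18, 3) = 21
f(7) = add(f(6), 3) = add(21, 3) = 24
f(8) = add(f(7), 3) = add(24, 3) = 27
f(9) = add(f(8), 3) = add(27, 3) = 30
f(10) = add(f(9), 3) = add(30, 3) = 33
f(11) = add(f(10), 3) = add(33, 3) = 36
f(12) = add(f(11), 3) = add(36, 3) = 39
f(13) = add(f(12), 3) = add(39, 3) = 42
f(14) = add(f(13), 3) = add(42, 3) = 45
f(15) = add(f(14), 3) = add(45, 3) = 48


48


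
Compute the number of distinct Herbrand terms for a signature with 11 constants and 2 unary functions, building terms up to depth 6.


Herbrand terms by depth:
Depth 0: 11 constants
Depth 1: 22 new terms (running total: 33)
Depth 2: 44 new terms (running total: 77)
Depth 3: 88 new terms (running total: 165)
Depth 4: 176 new terms (running total: 341)
Depth 5: 352 new terms (running total: 693)
Depth 6: 704 new terms (running total: 1397)
Total distinct ground terms = 1397

1397


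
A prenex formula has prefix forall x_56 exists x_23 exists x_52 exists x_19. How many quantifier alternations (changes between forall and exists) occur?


Walk the prefix and count type changes:
  position 1: forall -> exists <-- alternation
  position 2: exists -> exists
  position 3: exists -> exists
Total alternations = 1

1


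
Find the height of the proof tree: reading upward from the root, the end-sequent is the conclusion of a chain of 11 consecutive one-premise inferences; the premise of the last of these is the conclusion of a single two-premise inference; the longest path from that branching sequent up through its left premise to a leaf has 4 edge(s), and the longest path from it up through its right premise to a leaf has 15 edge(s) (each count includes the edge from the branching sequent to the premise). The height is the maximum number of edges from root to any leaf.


Longest path through the left premise: 4 edges (measured from the branching sequent)
Longest path through the right premise: 15 edges
Height of the subtree rooted at the branching sequent: max(4, 15) = 15
The branching sequent sits 11 edges above the root (the chain of one-premise inferences), so height = 15 + 11 = 26

26


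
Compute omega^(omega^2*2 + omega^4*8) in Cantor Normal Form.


omega^(omega^2*2 + omega^4*8):
In ordinal addition a term is absorbed by a following term of strictly larger exponent: 2 < 4, so omega^2*2 + omega^4*8 = omega^4*8.
omega raised to a CNF ordinal is a single CNF term: Result = omega^(omega^4*8)

omega^(omega^4*8)


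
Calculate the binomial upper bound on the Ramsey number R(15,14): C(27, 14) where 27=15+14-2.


R(15,14) <= C(15+14-2, 15-1) = C(27, 14)
C(27, 14) = 27! / (14! * 13!)
= 20058300

20058300


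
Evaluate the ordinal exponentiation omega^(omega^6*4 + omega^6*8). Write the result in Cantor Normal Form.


omega^(omega^6*4 + omega^6*8):
Both terms of the exponent have the same exponent 6, so they merge: omega^6*4 + omega^6*8 = omega^6*(4+8) = omega^6*12.
omega raised to a CNF ordinal is a single CNF term: Result = omega^(omega^6*12)

omega^(omega^6*12)


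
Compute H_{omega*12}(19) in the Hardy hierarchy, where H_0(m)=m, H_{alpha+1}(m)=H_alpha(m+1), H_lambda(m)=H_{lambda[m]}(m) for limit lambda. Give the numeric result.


H_{omega*12}(19):
For the Hardy hierarchy, H_{omega*k}(n) = 2^k * n.
2^12 = 4096.
4096 * 19 = 77824

77824


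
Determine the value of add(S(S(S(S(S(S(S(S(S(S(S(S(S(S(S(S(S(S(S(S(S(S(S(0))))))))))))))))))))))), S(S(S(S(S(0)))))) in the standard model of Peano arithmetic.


add(S^23(0), S^5(0)):
S^23(0) = 23
S^5(0) = 5
23 + 5 = 28

28


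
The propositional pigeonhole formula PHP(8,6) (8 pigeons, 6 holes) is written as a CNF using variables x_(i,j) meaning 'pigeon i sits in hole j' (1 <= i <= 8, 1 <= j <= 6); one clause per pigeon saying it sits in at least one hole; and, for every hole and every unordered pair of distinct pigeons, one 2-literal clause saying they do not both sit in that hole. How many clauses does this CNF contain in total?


PHP(8,6): 8 pigeons, 6 holes, 8*6 = 48 variables.
- pigeon clauses: one per pigeon -> 8 clauses
- hole clauses: 6 holes * C(8,2) = 6 * 28 -> 168 clauses
Total clauses = 8 + 168 = 176

176


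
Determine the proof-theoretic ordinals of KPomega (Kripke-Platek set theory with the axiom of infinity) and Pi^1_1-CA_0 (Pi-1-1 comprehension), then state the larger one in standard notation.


Proof-theoretic ordinal of KPomega (Kripke-Platek set theory with the axiom of infinity): psi_0(epsilon_{Omega+1})
Proof-theoretic ordinal of Pi^1_1-CA_0 (Pi-1-1 comprehension): psi_0(Omega_omega)
Comparing: psi_0(epsilon_{Omega+1}) < psi_0(Omega_omega).
The larger ordinal is psi_0(Omega_omega) (from Pi^1_1-CA_0 (Pi-1-1 comprehension)).

psi_0(Omega_omega)


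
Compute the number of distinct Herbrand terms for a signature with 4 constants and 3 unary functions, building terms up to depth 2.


Herbrand terms by depth:
Depth 0: 4 constants
Depth 1: 12 new terms (running total: 16)
Depth 2: 36 new terms (running total: 52)
Total distinct ground terms = 52

52


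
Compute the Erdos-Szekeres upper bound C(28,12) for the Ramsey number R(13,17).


R(13,17) <= C(13+17-2, 13-1) = C(28, 12)
C(28, 12) = 28! / (12! * 16!)
= 30421755

30421755


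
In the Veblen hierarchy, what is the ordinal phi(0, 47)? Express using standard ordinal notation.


phi(0, 47):
phi(0, beta) = omega^beta by definition.
phi(0, 47) = omega^47

omega^47


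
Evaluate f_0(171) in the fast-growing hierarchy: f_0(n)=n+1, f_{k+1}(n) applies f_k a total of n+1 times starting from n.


f_0(171) = 171 + 1 = 172

172


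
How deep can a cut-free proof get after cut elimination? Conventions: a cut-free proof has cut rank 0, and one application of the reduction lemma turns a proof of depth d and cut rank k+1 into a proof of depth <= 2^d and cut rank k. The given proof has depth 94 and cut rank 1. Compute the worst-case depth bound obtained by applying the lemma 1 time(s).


Each rank reduction sends depth d to at most 2^d; cut rank r needs r reductions.
2_0(94) = 94
2_1(94) = 2^94 = 19807040628566084398385987584
Cut-free depth bound = 19807040628566084398385987584

19807040628566084398385987584


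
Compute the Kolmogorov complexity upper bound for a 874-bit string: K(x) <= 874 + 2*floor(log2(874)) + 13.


floor(log2(874)) = 9
2 * 9 = 18
K(x) <= 874 + 18 + 13 = 905

905


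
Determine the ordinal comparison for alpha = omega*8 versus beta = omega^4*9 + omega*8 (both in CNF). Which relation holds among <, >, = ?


Compare term by term from highest exponent:
alpha = omega*8
beta = omega^4*9 + omega*8
Term 1: alpha has omega^1*8, beta has omega^4*9
Term 2: alpha has omega^0*0, beta has omega^1*8
Result: alpha < beta

alpha < beta


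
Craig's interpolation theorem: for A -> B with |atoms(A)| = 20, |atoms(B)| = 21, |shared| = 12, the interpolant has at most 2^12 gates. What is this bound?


Shared atoms = 12
Craig interpolant size bound = 2^12
= 4096

4096


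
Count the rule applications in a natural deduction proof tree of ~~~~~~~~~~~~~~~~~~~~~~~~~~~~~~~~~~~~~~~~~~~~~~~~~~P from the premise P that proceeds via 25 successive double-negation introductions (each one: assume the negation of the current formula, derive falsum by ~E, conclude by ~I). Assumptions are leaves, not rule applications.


Each double-negation introduction (from C infer ~~C) uses 2 inference nodes: one ~E (C and ~C give falsum) and one ~I (discharge ~C).
25 double negations = 25 * 2 = 50 inference nodes.

50


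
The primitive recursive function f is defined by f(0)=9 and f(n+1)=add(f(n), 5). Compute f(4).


f(0) = 9
f(1) = add(f(0), 5) = add(9, 5) = 14
f(2) = add(f(1), 5) = add(14, 5) = 19
f(3) = add(f(2), 5) = add(19, 5) = 24
f(4) = add(f(3), 5) = add(24, 5) = 29


29


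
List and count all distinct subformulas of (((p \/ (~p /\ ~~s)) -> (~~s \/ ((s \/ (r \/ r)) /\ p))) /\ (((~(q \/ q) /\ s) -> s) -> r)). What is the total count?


Formula: (((p \/ (~p /\ ~~s)) -> (~~s \/ ((s \/ (r \/ r)) /\ p))) /\ (((~(q \/ q) /\ s) -> s) -> r))
Subformulas found:
  1. r
  2. q
  3. s
  4. p
  5. ~p
  6. ~s
  7. ~~s
  8. (r \/ r)
  9. (q \/ q)
  10. ~(q \/ q)
  11. (~p /\ ~~s)
  12. (s \/ (r \/ r))
  13. (~(q \/ q) /\ s)
  14. (p \/ (~p /\ ~~s))
  15. ((s \/ (r \/ r)) /\ p)
  16. ((~(q \/ q) /\ s) -> s)
  17. (((~(q \/ q) /\ s) -> s) -> r)
  18. (~~s \/ ((s \/ (r \/ r)) /\ p))
  19. ((p \/ (~p /\ ~~s)) -> (~~s \/ ((s \/ (r \/ r)) /\ p)))
  20. (((p \/ (~p /\ ~~s)) -> (~~s \/ ((s \/ (r \/ r)) /\ p))) /\ (((~(q \/ q) /\ s) -> s) -> r))
Total distinct subformulas = 20

20


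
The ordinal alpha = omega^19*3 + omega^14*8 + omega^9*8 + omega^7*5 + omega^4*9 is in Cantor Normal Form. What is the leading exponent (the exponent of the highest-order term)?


CNF: omega^19*3 + omega^14*8 + omega^9*8 + omega^7*5 + omega^4*9
The leading term is omega^19*3, which has exponent 19.

19


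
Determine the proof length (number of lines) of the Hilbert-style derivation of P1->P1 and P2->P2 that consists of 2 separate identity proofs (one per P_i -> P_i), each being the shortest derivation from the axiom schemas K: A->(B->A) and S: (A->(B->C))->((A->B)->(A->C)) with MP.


The shortest proof of A->A from K and S in the Hilbert calculus has exactly 5 lines:
(1) K instance A->((A->A)->A), (2) S instance, (3) MP on 1,2, (4) K instance A->(A->A), (5) MP on 3,4.
For 2 independent identities: 2 * 5 = 10 lines total.

10


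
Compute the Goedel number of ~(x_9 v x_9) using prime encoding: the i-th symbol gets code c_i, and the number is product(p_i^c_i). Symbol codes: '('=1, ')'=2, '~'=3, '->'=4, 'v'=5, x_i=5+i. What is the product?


Formula: ~(x_9 v x_9)
Symbol codes: [3, 1, 14, 5, 14, 2]
Primes: [2, 3, 5, 7, 11, 13]
p_1^3 = 2^3 = 8
p_2^1 = 3^1 = 3
p_3^14 = 5^14 = 6103515625
p_4^5 = 7^5 = 16807
p_5^14 = 11^14 = 379749833583241
p_6^2 = 13^2 = 169
Product = 158003169662500022651806640625000

158003169662500022651806640625000


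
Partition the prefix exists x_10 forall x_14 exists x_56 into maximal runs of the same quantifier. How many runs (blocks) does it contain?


Alternations = 2.
Blocks = alternations + 1 = 3

3


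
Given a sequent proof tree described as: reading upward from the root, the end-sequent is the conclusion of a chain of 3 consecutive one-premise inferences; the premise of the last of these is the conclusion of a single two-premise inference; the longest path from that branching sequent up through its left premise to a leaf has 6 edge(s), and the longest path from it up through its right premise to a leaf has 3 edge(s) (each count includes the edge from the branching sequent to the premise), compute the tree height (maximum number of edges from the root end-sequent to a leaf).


Longest path through the left premise: 6 edges (measured from the branching sequent)
Longest path through the right premise: 3 edges
Height of the subtree rooted at the branching sequent: max(6, 3) = 6
The branching sequent sits 3 edges above the root (the chain of one-premise inferences), so height = 6 + 3 = 9

9


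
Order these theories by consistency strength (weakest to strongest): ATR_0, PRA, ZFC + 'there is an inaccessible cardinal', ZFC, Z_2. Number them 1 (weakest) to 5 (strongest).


Ordering by consistency strength:
1. PRA
2. ATR_0
3. Z_2
4. ZFC
5. ZFC + 'there is an inaccessible cardinal'


ATR_0=2, PRA=1, ZFC + 'there is an inaccessible cardinal'=5, ZFC=4, Z_2=3


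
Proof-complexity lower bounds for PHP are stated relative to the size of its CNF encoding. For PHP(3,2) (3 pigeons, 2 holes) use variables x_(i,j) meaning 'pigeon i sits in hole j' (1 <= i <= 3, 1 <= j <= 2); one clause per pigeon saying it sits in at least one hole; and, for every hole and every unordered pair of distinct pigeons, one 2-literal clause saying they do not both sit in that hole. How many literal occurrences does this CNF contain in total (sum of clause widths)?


PHP(3,2): 3 pigeons, 2 holes, 3*2 = 6 variables.
- pigeon clauses: one per pigeon -> 3 clauses of width 2 -> 6 literals
- hole clauses: 2 holes * C(3,2) = 2 * 3 -> 6 clauses of width 2 -> 12 literals
Total literal occurrences = 6 + 12 = 18

18


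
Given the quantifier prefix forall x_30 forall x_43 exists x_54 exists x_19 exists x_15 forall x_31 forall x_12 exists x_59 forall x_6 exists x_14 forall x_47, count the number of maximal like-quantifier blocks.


Alternations = 6.
Blocks = alternations + 1 = 7

7


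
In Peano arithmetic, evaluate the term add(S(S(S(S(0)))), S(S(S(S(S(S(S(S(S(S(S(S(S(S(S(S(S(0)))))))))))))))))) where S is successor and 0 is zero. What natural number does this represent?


add(S^4(0), S^17(0)):
S^4(0) = 4
S^17(0) = 17
4 + 17 = 21

21


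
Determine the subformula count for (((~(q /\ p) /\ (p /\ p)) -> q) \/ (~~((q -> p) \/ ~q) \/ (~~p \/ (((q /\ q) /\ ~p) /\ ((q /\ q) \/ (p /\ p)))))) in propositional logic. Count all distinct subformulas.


Formula: (((~(q /\ p) /\ (p /\ p)) -> q) \/ (~~((q -> p) \/ ~q) \/ (~~p \/ (((q /\ q) /\ ~p) /\ ((q /\ q) \/ (p /\ p))))))
Subformulas found:
  1. q
  2. p
  3. ~p
  4. ~q
  5. ~~p
  6. (q /\ p)
  7. (q /\ q)
  8. (q -> p)
  9. (p /\ p)
  10. ~(q /\ p)
  11. ((q /\ q) /\ ~p)
  12. ((q -> p) \/ ~q)
  13. ~((q -> p) \/ ~q)
  14. ~~((q -> p) \/ ~q)
  15. ((q /\ q) \/ (p /\ p))
  16. (~(q /\ p) /\ (p /\ p))
  17. ((~(q /\ p) /\ (p /\ p)) -> q)
  18. (((q /\ q) /\ ~p) /\ ((q /\ q) \/ (p /\ p)))
  19. (~~p \/ (((q /\ q) /\ ~p) /\ ((q /\ q) \/ (p /\ p))))
  20. (~~((q -> p) \/ ~q) \/ (~~p \/ (((q /\ q) /\ ~p) /\ ((q /\ q) \/ (p /\ p)))))
  21. (((~(q /\ p) /\ (p /\ p)) -> q) \/ (~~((q -> p) \/ ~q) \/ (~~p \/ (((q /\ q) /\ ~p) /\ ((q /\ q) \/ (p /\ p))))))
Total distinct subformulas = 21

21


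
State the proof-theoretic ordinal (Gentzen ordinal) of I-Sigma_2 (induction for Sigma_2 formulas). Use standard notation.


The proof-theoretic ordinal of I-Sigma_2 (induction for Sigma_2 formulas) is a standard result in ordinal analysis.
This ordinal is the supremum of order types of primitive recursive well-orderings
that the theory can prove to be well-ordered.
For I-Sigma_2 (induction for Sigma_2 formulas), the proof-theoretic ordinal is omega^(omega^omega).

omega^(omega^omega)


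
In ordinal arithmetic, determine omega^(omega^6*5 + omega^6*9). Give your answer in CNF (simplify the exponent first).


omega^(omega^6*5 + omega^6*9):
Both terms of the exponent have the same exponent 6, so they merge: omega^6*5 + omega^6*9 = omega^6*(5+9) = omega^6*14.
omega raised to a CNF ordinal is a single CNF term: Result = omega^(omega^6*14)

omega^(omega^6*14)


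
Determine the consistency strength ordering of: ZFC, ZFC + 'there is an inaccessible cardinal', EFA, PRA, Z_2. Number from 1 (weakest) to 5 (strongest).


Ordering by consistency strength:
1. EFA
2. PRA
3. Z_2
4. ZFC
5. ZFC + 'there is an inaccessible cardinal'


ZFC=4, ZFC + 'there is an inaccessible cardinal'=5, EFA=1, PRA=2, Z_2=3


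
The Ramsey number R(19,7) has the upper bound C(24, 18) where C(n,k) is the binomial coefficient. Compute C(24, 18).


R(19,7) <= C(19+7-2, 19-1) = C(24, 18)
C(24, 18) = 24! / (18! * 6!)
= 134596

134596


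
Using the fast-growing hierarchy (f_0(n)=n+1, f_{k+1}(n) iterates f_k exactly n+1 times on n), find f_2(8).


f_2(8) = f_1^9(8)
f_1(m) = 2m + 1.
Iterating: f_1^k(n) = 2^k*(n+1) - 1.
f_2(8) = 2^9*(8+1) - 1 = 512*9 - 1 = 4607

4607


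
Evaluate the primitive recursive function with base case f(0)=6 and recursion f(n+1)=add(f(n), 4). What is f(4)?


f(0) = 6
f(1) = add(f(0), 4) = add(6, 4) = 10
f(2) = add(f(1), 4) = add(10, 4) = 14
f(3) = add(f(2), 4) = add(14, 4) = 18
f(4) = add(f(3), 4) = add(18, 4) = 22


22


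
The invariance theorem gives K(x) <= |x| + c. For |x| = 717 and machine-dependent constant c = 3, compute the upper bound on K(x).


K(x) <= |x| + c = 717 + 3 = 720

720


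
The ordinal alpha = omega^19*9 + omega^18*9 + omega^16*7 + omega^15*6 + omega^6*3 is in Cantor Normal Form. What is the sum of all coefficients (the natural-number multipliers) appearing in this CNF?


CNF: omega^19*9 + omega^18*9 + omega^16*7 + omega^15*6 + omega^6*3
Coefficients: 9 + 9 + 7 + 6 + 3 = 34

34


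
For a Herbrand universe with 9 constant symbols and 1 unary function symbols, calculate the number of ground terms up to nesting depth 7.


Herbrand terms by depth:
Depth 0: 9 constants
Depth 1: 9 new terms (running total: 18)
Depth 2: 9 new terms (running total: 27)
Depth 3: 9 new terms (running total: 36)
Depth 4: 9 new terms (running total: 45)
Depth 5: 9 new terms (running total: 54)
Depth 6: 9 new terms (running total: 63)
Depth 7: 9 new terms (running total: 72)
Total distinct ground terms = 72

72


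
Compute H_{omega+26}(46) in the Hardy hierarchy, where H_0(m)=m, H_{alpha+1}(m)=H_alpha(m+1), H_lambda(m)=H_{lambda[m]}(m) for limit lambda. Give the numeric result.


H_{omega+26}(46):
Unwind the 26 successor steps: H_{omega+26}(46) = H_omega(46+26) = H_omega(72).
H_omega(m) = H_m(m) = m + m = 2m.
Result = 2 * 72 = 144

144


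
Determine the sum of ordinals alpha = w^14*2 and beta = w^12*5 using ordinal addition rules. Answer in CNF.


Ordinal addition w^14*2 + w^12*5:
Leading exponent of alpha (14) > leading exponent of beta (12).
Since alpha's term has higher exponent than beta's leading term,
the sum is simply alpha followed by beta.
Result = w^14*2 + w^12*5

w^14*2 + w^12*5


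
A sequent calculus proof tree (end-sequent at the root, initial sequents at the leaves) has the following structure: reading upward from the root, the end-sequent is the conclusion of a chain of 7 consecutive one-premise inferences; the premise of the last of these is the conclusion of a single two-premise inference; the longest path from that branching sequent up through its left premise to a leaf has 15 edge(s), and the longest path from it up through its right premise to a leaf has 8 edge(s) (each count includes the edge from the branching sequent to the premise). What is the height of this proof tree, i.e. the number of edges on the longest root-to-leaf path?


Longest path through the left premise: 15 edges (measured from the branching sequent)
Longest path through the right premise: 8 edges
Height of the subtree rooted at the branching sequent: max(15, 8) = 15
The branching sequent sits 7 edges above the root (the chain of one-premise inferences), so height = 15 + 7 = 22

22


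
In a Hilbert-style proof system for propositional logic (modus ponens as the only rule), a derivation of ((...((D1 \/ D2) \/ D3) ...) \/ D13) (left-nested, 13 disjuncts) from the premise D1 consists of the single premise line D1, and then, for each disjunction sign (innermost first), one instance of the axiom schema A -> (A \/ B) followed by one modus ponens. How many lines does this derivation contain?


Building the left-nested 13-ary disjunction from D1:
- 1 premise line (D1)
- 13 disjuncts means 12 disjunction signs; each needs 1 axiom instance + 1 MP = 2 lines: 2 * 12 = 24
Total = 1 + 24 = 25 lines.

25


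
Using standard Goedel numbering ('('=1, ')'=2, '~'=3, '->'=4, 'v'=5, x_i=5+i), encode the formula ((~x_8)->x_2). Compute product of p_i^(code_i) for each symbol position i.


Formula: ((~x_8)->x_2)
Symbol codes: [1, 1, 3, 13, 2, 4, 7, 2]
Primes: [2, 3, 5, 7, 11, 13, 17, 19]
p_1^1 = 2^1 = 2
p_2^1 = 3^1 = 3
p_3^3 = 5^3 = 125
p_4^13 = 7^13 = 96889010407
p_5^2 = 11^2 = 121
p_6^4 = 13^4 = 28561
p_7^7 = 17^7 = 410338673
p_8^2 = 19^2 = 361
Product = 37200109193998758191197777013250

37200109193998758191197777013250


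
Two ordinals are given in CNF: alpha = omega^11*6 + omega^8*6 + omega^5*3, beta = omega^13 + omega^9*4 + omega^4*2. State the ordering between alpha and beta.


Compare term by term from highest exponent:
alpha = omega^11*6 + omega^8*6 + omega^5*3
beta = omega^13 + omega^9*4 + omega^4*2
Term 1: alpha has omega^11*6, beta has omega^13*1
Term 2: alpha has omega^8*6, beta has omega^9*4
Term 3: alpha has omega^5*3, beta has omega^4*2
Result: alpha < beta

alpha < beta


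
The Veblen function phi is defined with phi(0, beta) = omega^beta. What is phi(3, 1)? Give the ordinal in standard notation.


phi(3, 1):
phi(3, beta) = eta_beta (the beta-th eta number, fixed point of zeta).
phi(3, 1) = eta_1

eta_1


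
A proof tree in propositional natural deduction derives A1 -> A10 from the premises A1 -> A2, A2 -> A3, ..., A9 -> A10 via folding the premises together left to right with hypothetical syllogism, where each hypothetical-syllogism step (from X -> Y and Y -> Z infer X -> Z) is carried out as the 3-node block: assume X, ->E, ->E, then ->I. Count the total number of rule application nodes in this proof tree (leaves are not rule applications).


There are 9 premises in the chain. The first HS step combines premises 1 and 2; each further premise needs one more HS step.
So 9 premises require 9 - 1 = 8 hypothetical-syllogism steps.
Each HS step uses 3 inference nodes (->E, ->E, ->I).
8 * 3 = 24 total inference nodes.

24


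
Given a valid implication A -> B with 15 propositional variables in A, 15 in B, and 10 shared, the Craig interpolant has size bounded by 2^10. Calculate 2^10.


Shared atoms = 10
Craig interpolant size bound = 2^10
= 1024

1024


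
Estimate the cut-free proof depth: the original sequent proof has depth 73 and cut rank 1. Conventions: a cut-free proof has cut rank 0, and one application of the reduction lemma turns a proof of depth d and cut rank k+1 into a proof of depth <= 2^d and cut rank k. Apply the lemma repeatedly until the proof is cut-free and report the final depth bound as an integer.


Each rank reduction sends depth d to at most 2^d; cut rank r needs r reductions.
2_0(73) = 73
2_1(73) = 2^73 = 9444732965739290427392
Cut-free depth bound = 9444732965739290427392

9444732965739290427392


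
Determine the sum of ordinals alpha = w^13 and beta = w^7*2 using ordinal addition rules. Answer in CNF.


Ordinal addition w^13 + w^7*2:
Leading exponent of alpha (13) > leading exponent of beta (7).
Since alpha's term has higher exponent than beta's leading term,
the sum is simply alpha followed by beta.
Result = w^13 + w^7*2

w^13 + w^7*2
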